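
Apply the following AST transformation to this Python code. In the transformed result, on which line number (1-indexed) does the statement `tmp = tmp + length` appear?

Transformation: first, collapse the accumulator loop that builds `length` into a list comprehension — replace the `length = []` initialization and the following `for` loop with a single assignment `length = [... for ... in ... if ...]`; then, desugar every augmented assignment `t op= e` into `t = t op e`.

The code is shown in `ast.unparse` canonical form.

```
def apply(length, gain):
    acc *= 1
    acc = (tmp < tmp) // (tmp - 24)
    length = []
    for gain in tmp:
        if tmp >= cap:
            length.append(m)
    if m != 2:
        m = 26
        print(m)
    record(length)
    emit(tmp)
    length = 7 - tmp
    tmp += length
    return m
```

Transformed code:
def apply(length, gain):
    acc = acc * 1
    acc = (tmp < tmp) // (tmp - 24)
    length = [m for gain in tmp if tmp >= cap]
    if m != 2:
        m = 26
        print(m)
    record(length)
    emit(tmp)
    length = 7 - tmp
    tmp = tmp + length
    return m

11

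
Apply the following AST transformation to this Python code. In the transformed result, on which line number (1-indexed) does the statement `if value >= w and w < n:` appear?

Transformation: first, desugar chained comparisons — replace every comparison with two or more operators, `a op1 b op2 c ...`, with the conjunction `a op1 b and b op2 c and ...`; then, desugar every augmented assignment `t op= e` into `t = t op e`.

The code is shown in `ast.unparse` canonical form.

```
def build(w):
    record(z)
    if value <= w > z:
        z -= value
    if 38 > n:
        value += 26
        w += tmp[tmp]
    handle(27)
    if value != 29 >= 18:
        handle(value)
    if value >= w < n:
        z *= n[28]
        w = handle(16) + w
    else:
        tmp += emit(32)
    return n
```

Transformed code:
def build(w):
    record(z)
    if value <= w and w > z:
        z = z - value
    if 38 > n:
        value = value + 26
        w = w + tmp[tmp]
    handle(27)
    if value != 29 and 29 >= 18:
        handle(value)
    if value >= w and w < n:
        z = z * n[28]
        w = handle(16) + w
    else:
        tmp = tmp + emit(32)
    return n

11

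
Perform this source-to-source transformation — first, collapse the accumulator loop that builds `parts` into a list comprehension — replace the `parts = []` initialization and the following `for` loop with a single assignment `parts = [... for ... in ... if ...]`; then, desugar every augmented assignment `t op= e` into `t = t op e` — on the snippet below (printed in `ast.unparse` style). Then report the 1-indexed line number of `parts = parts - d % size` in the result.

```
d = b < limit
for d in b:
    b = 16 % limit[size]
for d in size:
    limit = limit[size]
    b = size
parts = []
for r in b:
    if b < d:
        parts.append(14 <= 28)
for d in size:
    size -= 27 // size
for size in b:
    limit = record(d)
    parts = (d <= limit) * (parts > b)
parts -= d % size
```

Transformed code:
d = b < limit
for d in b:
    b = 16 % limit[size]
for d in size:
    limit = limit[size]
    b = size
parts = [14 <= 28 for r in b if b < d]
for d in size:
    size = size - 27 // size
for size in b:
    limit = record(d)
    parts = (d <= limit) * (parts > b)
parts = parts - d % size

13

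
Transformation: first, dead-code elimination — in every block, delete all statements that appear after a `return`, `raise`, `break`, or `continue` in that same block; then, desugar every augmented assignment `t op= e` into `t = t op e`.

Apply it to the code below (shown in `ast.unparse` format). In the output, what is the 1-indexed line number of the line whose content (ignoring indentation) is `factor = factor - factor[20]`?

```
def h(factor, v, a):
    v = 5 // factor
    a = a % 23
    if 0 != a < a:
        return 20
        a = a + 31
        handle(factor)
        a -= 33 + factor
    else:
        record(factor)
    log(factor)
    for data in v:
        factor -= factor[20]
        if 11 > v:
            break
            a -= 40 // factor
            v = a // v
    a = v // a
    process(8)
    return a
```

Transformed code:
def h(factor, v, a):
    v = 5 // factor
    a = a % 23
    if 0 != a < a:
        return 20
    else:
        record(factor)
    log(factor)
    for data in v:
        factor = factor - factor[20]
        if 11 > v:
            break
    a = v // a
    process(8)
    return a

10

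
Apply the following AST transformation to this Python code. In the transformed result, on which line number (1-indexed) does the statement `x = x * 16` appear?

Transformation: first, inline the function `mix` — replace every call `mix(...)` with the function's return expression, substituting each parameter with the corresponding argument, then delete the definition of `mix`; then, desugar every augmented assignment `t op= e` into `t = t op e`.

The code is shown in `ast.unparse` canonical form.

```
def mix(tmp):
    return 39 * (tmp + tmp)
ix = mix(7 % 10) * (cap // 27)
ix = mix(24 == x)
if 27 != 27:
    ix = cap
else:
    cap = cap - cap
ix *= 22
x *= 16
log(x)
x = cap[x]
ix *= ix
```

8

Transformed code:
ix = 39 * (7 % 10 + 7 % 10) * (cap // 27)
ix = 39 * ((24 == x) + (24 == x))
if 27 != 27:
    ix = cap
else:
    cap = cap - cap
ix = ix * 22
x = x * 16
log(x)
x = cap[x]
ix = ix * ix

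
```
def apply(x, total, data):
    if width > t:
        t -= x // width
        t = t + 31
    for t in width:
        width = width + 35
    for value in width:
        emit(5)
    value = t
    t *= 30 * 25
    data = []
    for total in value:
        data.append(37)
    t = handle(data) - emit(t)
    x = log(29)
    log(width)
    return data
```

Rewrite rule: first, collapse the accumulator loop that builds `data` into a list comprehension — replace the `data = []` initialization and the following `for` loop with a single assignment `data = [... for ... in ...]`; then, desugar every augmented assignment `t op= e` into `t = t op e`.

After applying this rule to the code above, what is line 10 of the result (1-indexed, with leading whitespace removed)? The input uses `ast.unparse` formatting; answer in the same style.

Transformed code:
def apply(x, total, data):
    if width > t:
        t = t - x // width
        t = t + 31
    for t in width:
        width = width + 35
    for value in width:
        emit(5)
    value = t
    t = t * (30 * 25)
    data = [37 for total in value]
    t = handle(data) - emit(t)
    x = log(29)
    log(width)
    return data

t = t * (30 * 25)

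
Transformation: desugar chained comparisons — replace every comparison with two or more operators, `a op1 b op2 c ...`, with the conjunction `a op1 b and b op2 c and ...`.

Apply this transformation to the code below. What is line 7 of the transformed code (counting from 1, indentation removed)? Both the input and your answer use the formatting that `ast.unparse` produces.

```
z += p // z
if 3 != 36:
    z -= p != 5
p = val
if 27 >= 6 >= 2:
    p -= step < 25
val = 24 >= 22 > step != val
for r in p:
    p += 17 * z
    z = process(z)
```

val = 24 >= 22 and 22 > step and (step != val)

Transformed code:
z += p // z
if 3 != 36:
    z -= p != 5
p = val
if 27 >= 6 and 6 >= 2:
    p -= step < 25
val = 24 >= 22 and 22 > step and (step != val)
for r in p:
    p += 17 * z
    z = process(z)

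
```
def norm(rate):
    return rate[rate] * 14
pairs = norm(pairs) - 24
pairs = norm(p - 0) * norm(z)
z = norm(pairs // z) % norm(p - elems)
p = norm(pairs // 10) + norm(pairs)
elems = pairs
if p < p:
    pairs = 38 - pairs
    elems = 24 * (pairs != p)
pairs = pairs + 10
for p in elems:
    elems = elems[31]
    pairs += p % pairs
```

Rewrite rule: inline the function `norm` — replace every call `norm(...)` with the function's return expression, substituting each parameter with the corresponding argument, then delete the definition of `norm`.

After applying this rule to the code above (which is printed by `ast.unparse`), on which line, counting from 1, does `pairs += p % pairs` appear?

Transformed code:
pairs = pairs[pairs] * 14 - 24
pairs = (p - 0)[p - 0] * 14 * (z[z] * 14)
z = (pairs // z)[pairs // z] * 14 % ((p - elems)[p - elems] * 14)
p = (pairs // 10)[pairs // 10] * 14 + pairs[pairs] * 14
elems = pairs
if p < p:
    pairs = 38 - pairs
    elems = 24 * (pairs != p)
pairs = pairs + 10
for p in elems:
    elems = elems[31]
    pairs += p % pairs

12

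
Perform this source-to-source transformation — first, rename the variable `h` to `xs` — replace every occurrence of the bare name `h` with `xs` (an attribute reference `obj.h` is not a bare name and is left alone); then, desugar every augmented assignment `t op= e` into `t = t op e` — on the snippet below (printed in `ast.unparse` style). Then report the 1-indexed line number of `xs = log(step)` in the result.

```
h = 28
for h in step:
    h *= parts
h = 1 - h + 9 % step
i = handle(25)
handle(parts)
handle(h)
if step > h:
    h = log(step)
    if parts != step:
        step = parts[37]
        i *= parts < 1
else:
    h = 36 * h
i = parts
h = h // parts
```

Transformed code:
xs = 28
for xs in step:
    xs = xs * parts
xs = 1 - xs + 9 % step
i = handle(25)
handle(parts)
handle(xs)
if step > xs:
    xs = log(step)
    if parts != step:
        step = parts[37]
        i = i * (parts < 1)
else:
    xs = 36 * xs
i = parts
xs = xs // parts

9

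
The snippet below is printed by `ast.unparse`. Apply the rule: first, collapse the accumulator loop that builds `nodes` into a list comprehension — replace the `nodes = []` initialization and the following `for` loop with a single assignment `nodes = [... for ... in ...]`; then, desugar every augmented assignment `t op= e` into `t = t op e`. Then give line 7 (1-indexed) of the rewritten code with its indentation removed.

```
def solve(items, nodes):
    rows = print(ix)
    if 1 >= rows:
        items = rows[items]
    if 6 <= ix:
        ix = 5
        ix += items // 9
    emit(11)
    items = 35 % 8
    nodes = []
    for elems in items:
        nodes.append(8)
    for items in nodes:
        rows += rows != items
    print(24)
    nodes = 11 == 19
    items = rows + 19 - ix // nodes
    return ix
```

Transformed code:
def solve(items, nodes):
    rows = print(ix)
    if 1 >= rows:
        items = rows[items]
    if 6 <= ix:
        ix = 5
        ix = ix + items // 9
    emit(11)
    items = 35 % 8
    nodes = [8 for elems in items]
    for items in nodes:
        rows = rows + (rows != items)
    print(24)
    nodes = 11 == 19
    items = rows + 19 - ix // nodes
    return ix

ix = ix + items // 9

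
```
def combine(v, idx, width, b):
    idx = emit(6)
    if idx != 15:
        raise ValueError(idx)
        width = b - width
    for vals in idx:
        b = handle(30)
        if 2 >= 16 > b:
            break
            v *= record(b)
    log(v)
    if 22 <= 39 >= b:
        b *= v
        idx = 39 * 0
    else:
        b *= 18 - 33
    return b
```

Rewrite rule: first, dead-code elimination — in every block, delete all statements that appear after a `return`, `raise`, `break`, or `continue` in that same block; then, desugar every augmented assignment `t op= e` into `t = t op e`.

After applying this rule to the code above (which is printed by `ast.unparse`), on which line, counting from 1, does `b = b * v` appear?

Transformed code:
def combine(v, idx, width, b):
    idx = emit(6)
    if idx != 15:
        raise ValueError(idx)
    for vals in idx:
        b = handle(30)
        if 2 >= 16 > b:
            break
    log(v)
    if 22 <= 39 >= b:
        b = b * v
        idx = 39 * 0
    else:
        b = b * (18 - 33)
    return b

11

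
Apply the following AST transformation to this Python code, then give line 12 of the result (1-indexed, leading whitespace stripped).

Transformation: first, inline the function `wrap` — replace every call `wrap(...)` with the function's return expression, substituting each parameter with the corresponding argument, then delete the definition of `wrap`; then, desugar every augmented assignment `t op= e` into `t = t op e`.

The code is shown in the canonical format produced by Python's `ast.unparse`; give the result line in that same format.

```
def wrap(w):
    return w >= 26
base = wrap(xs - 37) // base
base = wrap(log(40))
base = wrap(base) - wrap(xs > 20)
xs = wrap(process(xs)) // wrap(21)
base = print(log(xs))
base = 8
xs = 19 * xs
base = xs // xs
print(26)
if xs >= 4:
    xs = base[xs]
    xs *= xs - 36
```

xs = xs * (xs - 36)

Transformed code:
base = (xs - 37 >= 26) // base
base = log(40) >= 26
base = (base >= 26) - ((xs > 20) >= 26)
xs = (process(xs) >= 26) // (21 >= 26)
base = print(log(xs))
base = 8
xs = 19 * xs
base = xs // xs
print(26)
if xs >= 4:
    xs = base[xs]
    xs = xs * (xs - 36)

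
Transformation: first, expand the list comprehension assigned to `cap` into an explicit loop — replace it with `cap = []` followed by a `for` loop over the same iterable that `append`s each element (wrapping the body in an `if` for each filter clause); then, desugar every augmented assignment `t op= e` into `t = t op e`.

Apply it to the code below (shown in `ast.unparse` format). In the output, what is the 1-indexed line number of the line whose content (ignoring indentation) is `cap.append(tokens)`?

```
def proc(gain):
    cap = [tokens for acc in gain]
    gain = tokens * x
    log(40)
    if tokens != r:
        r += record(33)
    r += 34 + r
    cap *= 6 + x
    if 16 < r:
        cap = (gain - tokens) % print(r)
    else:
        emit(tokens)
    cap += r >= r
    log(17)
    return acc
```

4

Transformed code:
def proc(gain):
    cap = []
    for acc in gain:
        cap.append(tokens)
    gain = tokens * x
    log(40)
    if tokens != r:
        r = r + record(33)
    r = r + (34 + r)
    cap = cap * (6 + x)
    if 16 < r:
        cap = (gain - tokens) % print(r)
    else:
        emit(tokens)
    cap = cap + (r >= r)
    log(17)
    return acc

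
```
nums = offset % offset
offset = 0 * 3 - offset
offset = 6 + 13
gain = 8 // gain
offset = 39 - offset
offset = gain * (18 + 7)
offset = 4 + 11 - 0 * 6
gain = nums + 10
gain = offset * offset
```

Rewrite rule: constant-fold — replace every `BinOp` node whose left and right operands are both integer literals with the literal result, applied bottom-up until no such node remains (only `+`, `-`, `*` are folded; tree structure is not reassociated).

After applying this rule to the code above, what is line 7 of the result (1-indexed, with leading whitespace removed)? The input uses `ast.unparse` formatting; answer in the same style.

Transformed code:
nums = offset % offset
offset = 0 - offset
offset = 19
gain = 8 // gain
offset = 39 - offset
offset = gain * 25
offset = 15
gain = nums + 10
gain = offset * offset

offset = 15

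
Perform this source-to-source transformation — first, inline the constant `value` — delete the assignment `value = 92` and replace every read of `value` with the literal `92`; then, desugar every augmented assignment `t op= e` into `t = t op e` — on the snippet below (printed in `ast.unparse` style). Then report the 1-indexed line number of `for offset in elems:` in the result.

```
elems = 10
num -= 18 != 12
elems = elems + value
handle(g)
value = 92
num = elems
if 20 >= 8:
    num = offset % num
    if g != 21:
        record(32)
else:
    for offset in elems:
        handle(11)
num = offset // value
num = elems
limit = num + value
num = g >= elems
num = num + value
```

11

Transformed code:
elems = 10
num = num - (18 != 12)
elems = elems + 92
handle(g)
num = elems
if 20 >= 8:
    num = offset % num
    if g != 21:
        record(32)
else:
    for offset in elems:
        handle(11)
num = offset // 92
num = elems
limit = num + 92
num = g >= elems
num = num + 92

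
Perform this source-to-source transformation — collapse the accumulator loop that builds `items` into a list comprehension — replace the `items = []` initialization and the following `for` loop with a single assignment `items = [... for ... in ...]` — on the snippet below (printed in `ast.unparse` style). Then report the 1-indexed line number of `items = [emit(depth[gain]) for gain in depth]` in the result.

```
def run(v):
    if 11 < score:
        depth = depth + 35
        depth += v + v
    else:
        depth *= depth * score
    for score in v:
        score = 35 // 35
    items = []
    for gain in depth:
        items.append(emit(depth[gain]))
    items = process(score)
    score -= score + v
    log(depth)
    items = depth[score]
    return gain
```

Transformed code:
def run(v):
    if 11 < score:
        depth = depth + 35
        depth += v + v
    else:
        depth *= depth * score
    for score in v:
        score = 35 // 35
    items = [emit(depth[gain]) for gain in depth]
    items = process(score)
    score -= score + v
    log(depth)
    items = depth[score]
    return gain

9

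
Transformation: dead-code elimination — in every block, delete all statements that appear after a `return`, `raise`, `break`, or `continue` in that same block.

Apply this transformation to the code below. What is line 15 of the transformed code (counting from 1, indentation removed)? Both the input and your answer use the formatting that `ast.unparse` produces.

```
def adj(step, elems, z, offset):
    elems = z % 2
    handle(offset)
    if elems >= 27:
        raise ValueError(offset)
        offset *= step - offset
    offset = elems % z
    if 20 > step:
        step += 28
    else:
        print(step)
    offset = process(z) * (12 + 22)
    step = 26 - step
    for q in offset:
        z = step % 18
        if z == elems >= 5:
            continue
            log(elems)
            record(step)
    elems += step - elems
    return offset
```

Transformed code:
def adj(step, elems, z, offset):
    elems = z % 2
    handle(offset)
    if elems >= 27:
        raise ValueError(offset)
    offset = elems % z
    if 20 > step:
        step += 28
    else:
        print(step)
    offset = process(z) * (12 + 22)
    step = 26 - step
    for q in offset:
        z = step % 18
        if z == elems >= 5:
            continue
    elems += step - elems
    return offset

if z == elems >= 5:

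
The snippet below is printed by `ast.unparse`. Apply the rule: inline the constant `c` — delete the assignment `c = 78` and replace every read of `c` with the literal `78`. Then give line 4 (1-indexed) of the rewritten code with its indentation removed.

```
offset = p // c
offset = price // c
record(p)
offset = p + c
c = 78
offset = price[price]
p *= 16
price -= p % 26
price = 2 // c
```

offset = p + 78

Transformed code:
offset = p // 78
offset = price // 78
record(p)
offset = p + 78
offset = price[price]
p *= 16
price -= p % 26
price = 2 // 78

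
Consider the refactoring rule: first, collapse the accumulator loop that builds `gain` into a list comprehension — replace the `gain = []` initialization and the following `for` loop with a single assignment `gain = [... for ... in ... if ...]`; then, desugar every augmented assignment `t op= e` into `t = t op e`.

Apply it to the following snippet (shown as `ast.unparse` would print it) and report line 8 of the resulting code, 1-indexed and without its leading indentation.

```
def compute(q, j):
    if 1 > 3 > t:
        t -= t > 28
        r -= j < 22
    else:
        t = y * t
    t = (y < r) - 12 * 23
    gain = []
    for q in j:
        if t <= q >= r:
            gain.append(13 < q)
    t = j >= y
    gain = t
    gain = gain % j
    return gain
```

Transformed code:
def compute(q, j):
    if 1 > 3 > t:
        t = t - (t > 28)
        r = r - (j < 22)
    else:
        t = y * t
    t = (y < r) - 12 * 23
    gain = [13 < q for q in j if t <= q >= r]
    t = j >= y
    gain = t
    gain = gain % j
    return gain

gain = [13 < q for q in j if t <= q >= r]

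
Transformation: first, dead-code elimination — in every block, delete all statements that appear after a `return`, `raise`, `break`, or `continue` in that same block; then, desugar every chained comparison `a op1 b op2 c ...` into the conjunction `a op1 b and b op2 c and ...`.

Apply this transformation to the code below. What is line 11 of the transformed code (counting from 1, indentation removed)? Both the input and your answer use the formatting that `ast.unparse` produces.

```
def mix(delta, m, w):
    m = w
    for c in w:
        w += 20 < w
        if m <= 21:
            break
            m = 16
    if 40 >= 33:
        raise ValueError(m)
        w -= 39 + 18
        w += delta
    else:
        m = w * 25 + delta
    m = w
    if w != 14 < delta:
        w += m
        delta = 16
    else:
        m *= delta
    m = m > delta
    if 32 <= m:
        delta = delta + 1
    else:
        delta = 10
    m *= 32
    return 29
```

m = w

Transformed code:
def mix(delta, m, w):
    m = w
    for c in w:
        w += 20 < w
        if m <= 21:
            break
    if 40 >= 33:
        raise ValueError(m)
    else:
        m = w * 25 + delta
    m = w
    if w != 14 and 14 < delta:
        w += m
        delta = 16
    else:
        m *= delta
    m = m > delta
    if 32 <= m:
        delta = delta + 1
    else:
        delta = 10
    m *= 32
    return 29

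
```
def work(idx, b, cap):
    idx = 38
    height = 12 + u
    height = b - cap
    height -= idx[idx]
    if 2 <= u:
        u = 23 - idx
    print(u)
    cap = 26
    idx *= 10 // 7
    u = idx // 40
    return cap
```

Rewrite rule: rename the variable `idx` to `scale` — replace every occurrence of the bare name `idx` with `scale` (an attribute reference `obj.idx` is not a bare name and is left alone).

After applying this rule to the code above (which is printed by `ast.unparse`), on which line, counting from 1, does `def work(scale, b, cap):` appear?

Transformed code:
def work(scale, b, cap):
    scale = 38
    height = 12 + u
    height = b - cap
    height -= scale[scale]
    if 2 <= u:
        u = 23 - scale
    print(u)
    cap = 26
    scale *= 10 // 7
    u = scale // 40
    return cap

1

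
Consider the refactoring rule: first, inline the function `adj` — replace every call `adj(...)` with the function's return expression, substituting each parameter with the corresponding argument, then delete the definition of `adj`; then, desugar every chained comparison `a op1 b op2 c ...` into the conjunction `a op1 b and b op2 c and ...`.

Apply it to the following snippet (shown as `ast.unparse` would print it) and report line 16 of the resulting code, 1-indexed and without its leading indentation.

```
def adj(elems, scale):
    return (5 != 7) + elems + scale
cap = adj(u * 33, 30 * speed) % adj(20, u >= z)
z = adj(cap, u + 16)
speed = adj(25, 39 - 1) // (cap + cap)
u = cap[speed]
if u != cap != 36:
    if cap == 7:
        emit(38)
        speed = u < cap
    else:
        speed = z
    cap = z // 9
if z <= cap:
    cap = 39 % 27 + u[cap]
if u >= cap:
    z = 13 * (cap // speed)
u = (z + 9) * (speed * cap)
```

Transformed code:
cap = ((5 != 7) + u * 33 + 30 * speed) % ((5 != 7) + 20 + (u >= z))
z = (5 != 7) + cap + (u + 16)
speed = ((5 != 7) + 25 + (39 - 1)) // (cap + cap)
u = cap[speed]
if u != cap and cap != 36:
    if cap == 7:
        emit(38)
        speed = u < cap
    else:
        speed = z
    cap = z // 9
if z <= cap:
    cap = 39 % 27 + u[cap]
if u >= cap:
    z = 13 * (cap // speed)
u = (z + 9) * (speed * cap)

u = (z + 9) * (speed * cap)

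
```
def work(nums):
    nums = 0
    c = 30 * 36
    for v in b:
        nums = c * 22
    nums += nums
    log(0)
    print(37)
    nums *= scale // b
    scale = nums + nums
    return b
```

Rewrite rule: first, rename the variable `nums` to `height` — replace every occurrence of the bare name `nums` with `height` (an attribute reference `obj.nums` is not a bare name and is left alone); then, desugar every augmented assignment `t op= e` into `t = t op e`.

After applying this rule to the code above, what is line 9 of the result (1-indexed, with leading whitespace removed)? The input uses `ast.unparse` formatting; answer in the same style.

Transformed code:
def work(height):
    height = 0
    c = 30 * 36
    for v in b:
        height = c * 22
    height = height + height
    log(0)
    print(37)
    height = height * (scale // b)
    scale = height + height
    return b

height = height * (scale // b)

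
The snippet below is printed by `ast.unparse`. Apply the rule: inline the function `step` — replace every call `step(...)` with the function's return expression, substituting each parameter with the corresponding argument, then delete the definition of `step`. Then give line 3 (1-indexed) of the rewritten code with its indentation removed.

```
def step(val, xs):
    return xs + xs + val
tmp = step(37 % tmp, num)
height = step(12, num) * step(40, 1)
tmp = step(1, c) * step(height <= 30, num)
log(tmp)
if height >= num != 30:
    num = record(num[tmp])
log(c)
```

tmp = (c + c + 1) * (num + num + (height <= 30))

Transformed code:
tmp = num + num + 37 % tmp
height = (num + num + 12) * (1 + 1 + 40)
tmp = (c + c + 1) * (num + num + (height <= 30))
log(tmp)
if height >= num != 30:
    num = record(num[tmp])
log(c)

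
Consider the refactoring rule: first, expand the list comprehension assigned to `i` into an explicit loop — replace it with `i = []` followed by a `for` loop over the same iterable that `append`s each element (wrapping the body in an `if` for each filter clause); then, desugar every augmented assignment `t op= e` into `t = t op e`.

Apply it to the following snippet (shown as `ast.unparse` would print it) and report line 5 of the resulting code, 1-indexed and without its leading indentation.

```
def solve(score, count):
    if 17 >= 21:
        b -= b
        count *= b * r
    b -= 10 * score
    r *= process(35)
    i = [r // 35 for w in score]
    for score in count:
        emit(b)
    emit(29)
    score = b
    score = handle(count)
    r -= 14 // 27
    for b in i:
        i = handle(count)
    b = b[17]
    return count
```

Transformed code:
def solve(score, count):
    if 17 >= 21:
        b = b - b
        count = count * (b * r)
    b = b - 10 * score
    r = r * process(35)
    i = []
    for w in score:
        i.append(r // 35)
    for score in count:
        emit(b)
    emit(29)
    score = b
    score = handle(count)
    r = r - 14 // 27
    for b in i:
        i = handle(count)
    b = b[17]
    return count

b = b - 10 * score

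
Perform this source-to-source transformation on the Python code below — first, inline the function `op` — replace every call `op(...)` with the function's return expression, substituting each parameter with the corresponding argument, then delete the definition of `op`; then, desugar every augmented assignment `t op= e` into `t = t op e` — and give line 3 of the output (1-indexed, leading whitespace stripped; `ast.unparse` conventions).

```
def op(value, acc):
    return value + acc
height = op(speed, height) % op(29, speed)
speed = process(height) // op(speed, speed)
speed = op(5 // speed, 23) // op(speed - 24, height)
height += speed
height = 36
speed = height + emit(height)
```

Transformed code:
height = (speed + height) % (29 + speed)
speed = process(height) // (speed + speed)
speed = (5 // speed + 23) // (speed - 24 + height)
height = height + speed
height = 36
speed = height + emit(height)

speed = (5 // speed + 23) // (speed - 24 + height)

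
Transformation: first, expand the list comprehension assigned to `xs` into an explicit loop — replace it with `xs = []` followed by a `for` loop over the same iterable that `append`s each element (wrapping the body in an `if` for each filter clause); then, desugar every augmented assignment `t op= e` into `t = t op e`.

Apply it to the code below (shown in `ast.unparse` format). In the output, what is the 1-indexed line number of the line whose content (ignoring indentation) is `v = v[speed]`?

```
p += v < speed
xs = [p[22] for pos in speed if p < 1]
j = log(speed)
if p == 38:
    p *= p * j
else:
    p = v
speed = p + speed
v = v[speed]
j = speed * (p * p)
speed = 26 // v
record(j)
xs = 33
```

12

Transformed code:
p = p + (v < speed)
xs = []
for pos in speed:
    if p < 1:
        xs.append(p[22])
j = log(speed)
if p == 38:
    p = p * (p * j)
else:
    p = v
speed = p + speed
v = v[speed]
j = speed * (p * p)
speed = 26 // v
record(j)
xs = 33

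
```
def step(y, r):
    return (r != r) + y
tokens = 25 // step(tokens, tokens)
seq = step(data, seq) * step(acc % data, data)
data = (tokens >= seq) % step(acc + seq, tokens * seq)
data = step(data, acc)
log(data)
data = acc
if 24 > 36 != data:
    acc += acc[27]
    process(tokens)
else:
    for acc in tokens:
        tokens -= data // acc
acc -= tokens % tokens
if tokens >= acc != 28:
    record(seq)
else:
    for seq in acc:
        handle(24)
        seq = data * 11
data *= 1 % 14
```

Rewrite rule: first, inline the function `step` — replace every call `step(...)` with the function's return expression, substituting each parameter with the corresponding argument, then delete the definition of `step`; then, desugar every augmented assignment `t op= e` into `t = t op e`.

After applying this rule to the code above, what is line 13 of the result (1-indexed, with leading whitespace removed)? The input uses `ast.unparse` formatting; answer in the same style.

acc = acc - tokens % tokens

Transformed code:
tokens = 25 // ((tokens != tokens) + tokens)
seq = ((seq != seq) + data) * ((data != data) + acc % data)
data = (tokens >= seq) % ((tokens * seq != tokens * seq) + (acc + seq))
data = (acc != acc) + data
log(data)
data = acc
if 24 > 36 != data:
    acc = acc + acc[27]
    process(tokens)
else:
    for acc in tokens:
        tokens = tokens - data // acc
acc = acc - tokens % tokens
if tokens >= acc != 28:
    record(seq)
else:
    for seq in acc:
        handle(24)
        seq = data * 11
data = data * (1 % 14)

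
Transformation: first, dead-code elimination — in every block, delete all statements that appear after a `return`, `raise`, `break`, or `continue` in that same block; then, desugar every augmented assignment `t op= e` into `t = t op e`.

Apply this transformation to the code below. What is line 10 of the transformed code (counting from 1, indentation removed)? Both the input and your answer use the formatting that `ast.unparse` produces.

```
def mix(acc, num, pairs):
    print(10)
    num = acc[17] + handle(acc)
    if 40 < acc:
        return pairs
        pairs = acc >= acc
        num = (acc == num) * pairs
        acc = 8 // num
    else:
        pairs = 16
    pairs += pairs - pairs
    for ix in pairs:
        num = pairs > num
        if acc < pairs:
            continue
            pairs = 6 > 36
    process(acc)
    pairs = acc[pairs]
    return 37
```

num = pairs > num

Transformed code:
def mix(acc, num, pairs):
    print(10)
    num = acc[17] + handle(acc)
    if 40 < acc:
        return pairs
    else:
        pairs = 16
    pairs = pairs + (pairs - pairs)
    for ix in pairs:
        num = pairs > num
        if acc < pairs:
            continue
    process(acc)
    pairs = acc[pairs]
    return 37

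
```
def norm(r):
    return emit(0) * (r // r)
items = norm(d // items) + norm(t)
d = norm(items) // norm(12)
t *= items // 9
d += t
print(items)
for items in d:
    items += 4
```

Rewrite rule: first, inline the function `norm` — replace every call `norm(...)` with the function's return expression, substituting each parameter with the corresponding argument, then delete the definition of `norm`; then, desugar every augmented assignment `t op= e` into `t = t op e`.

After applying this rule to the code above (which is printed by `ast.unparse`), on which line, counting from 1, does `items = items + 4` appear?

Transformed code:
items = emit(0) * (d // items // (d // items)) + emit(0) * (t // t)
d = emit(0) * (items // items) // (emit(0) * (12 // 12))
t = t * (items // 9)
d = d + t
print(items)
for items in d:
    items = items + 4

7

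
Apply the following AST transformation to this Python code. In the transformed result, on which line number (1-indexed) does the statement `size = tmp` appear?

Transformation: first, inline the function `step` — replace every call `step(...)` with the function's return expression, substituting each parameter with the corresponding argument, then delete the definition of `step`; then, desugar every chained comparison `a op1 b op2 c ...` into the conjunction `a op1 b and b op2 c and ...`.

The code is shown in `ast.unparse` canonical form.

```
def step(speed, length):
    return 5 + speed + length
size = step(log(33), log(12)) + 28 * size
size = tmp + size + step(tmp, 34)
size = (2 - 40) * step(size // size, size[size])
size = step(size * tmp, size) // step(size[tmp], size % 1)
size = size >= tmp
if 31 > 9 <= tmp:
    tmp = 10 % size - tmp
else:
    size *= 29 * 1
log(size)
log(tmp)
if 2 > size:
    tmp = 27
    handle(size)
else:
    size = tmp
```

16

Transformed code:
size = 5 + log(33) + log(12) + 28 * size
size = tmp + size + (5 + tmp + 34)
size = (2 - 40) * (5 + size // size + size[size])
size = (5 + size * tmp + size) // (5 + size[tmp] + size % 1)
size = size >= tmp
if 31 > 9 and 9 <= tmp:
    tmp = 10 % size - tmp
else:
    size *= 29 * 1
log(size)
log(tmp)
if 2 > size:
    tmp = 27
    handle(size)
else:
    size = tmp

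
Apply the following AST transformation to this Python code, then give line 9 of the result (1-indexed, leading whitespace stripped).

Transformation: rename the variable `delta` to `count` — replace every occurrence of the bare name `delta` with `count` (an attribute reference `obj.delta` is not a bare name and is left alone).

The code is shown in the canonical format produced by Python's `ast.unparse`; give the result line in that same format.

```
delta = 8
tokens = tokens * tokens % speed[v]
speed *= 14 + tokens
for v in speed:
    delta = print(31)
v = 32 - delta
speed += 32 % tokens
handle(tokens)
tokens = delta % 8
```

Transformed code:
count = 8
tokens = tokens * tokens % speed[v]
speed *= 14 + tokens
for v in speed:
    count = print(31)
v = 32 - count
speed += 32 % tokens
handle(tokens)
tokens = count % 8

tokens = count % 8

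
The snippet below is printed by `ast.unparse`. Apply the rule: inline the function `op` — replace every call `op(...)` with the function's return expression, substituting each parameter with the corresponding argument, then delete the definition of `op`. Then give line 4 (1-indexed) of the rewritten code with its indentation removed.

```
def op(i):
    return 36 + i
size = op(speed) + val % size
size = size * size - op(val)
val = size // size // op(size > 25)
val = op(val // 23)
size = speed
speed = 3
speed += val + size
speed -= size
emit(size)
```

val = 36 + val // 23

Transformed code:
size = 36 + speed + val % size
size = size * size - (36 + val)
val = size // size // (36 + (size > 25))
val = 36 + val // 23
size = speed
speed = 3
speed += val + size
speed -= size
emit(size)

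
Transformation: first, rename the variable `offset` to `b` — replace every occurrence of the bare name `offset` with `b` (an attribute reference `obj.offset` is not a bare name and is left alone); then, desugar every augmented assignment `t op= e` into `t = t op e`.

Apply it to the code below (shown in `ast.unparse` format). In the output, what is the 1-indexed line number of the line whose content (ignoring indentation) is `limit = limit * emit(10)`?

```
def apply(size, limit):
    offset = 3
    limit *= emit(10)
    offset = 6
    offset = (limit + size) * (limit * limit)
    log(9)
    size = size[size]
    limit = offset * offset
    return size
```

Transformed code:
def apply(size, limit):
    b = 3
    limit = limit * emit(10)
    b = 6
    b = (limit + size) * (limit * limit)
    log(9)
    size = size[size]
    limit = b * b
    return size

3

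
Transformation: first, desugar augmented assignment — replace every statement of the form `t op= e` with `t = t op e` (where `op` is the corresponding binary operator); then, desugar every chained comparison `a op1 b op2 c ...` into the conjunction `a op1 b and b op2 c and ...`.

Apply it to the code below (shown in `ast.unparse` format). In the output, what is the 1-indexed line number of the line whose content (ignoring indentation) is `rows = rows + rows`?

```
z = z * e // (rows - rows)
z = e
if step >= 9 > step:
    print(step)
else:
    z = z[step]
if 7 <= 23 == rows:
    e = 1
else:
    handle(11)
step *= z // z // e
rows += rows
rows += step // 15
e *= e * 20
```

12

Transformed code:
z = z * e // (rows - rows)
z = e
if step >= 9 and 9 > step:
    print(step)
else:
    z = z[step]
if 7 <= 23 and 23 == rows:
    e = 1
else:
    handle(11)
step = step * (z // z // e)
rows = rows + rows
rows = rows + step // 15
e = e * (e * 20)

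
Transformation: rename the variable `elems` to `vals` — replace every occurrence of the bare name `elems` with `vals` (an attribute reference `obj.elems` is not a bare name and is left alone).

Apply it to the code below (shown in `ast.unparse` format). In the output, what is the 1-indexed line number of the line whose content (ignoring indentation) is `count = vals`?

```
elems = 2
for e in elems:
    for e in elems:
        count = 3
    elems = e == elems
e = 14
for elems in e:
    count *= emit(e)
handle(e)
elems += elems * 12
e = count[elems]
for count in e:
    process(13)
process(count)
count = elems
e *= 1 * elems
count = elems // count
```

15

Transformed code:
vals = 2
for e in vals:
    for e in vals:
        count = 3
    vals = e == vals
e = 14
for vals in e:
    count *= emit(e)
handle(e)
vals += vals * 12
e = count[vals]
for count in e:
    process(13)
process(count)
count = vals
e *= 1 * vals
count = vals // count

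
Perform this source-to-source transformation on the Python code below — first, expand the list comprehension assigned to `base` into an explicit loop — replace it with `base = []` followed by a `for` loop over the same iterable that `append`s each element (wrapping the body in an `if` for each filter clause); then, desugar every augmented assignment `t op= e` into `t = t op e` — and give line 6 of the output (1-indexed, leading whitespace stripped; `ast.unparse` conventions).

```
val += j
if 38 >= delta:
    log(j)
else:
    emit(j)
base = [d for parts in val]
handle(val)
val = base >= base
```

Transformed code:
val = val + j
if 38 >= delta:
    log(j)
else:
    emit(j)
base = []
for parts in val:
    base.append(d)
handle(val)
val = base >= base

base = []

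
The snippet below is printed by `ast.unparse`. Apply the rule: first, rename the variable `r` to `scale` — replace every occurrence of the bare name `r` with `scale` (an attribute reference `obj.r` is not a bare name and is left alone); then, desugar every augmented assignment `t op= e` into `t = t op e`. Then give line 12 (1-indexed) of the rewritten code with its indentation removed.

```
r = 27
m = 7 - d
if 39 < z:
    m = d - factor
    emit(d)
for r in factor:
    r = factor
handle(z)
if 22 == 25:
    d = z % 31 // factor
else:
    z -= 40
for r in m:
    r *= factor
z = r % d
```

z = z - 40

Transformed code:
scale = 27
m = 7 - d
if 39 < z:
    m = d - factor
    emit(d)
for scale in factor:
    scale = factor
handle(z)
if 22 == 25:
    d = z % 31 // factor
else:
    z = z - 40
for scale in m:
    scale = scale * factor
z = scale % d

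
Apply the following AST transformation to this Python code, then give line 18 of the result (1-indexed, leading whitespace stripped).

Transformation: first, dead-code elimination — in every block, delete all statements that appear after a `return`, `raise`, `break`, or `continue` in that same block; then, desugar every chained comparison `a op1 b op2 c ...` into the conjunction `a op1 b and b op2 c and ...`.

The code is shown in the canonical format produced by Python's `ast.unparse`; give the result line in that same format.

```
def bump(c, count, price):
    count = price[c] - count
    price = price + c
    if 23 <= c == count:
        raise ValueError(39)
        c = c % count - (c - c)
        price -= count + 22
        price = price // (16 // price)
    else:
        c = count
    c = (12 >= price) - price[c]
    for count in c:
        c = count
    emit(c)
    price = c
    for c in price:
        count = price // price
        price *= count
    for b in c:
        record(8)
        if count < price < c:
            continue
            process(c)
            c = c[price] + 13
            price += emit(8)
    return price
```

if count < price and price < c:

Transformed code:
def bump(c, count, price):
    count = price[c] - count
    price = price + c
    if 23 <= c and c == count:
        raise ValueError(39)
    else:
        c = count
    c = (12 >= price) - price[c]
    for count in c:
        c = count
    emit(c)
    price = c
    for c in price:
        count = price // price
        price *= count
    for b in c:
        record(8)
        if count < price and price < c:
            continue
    return price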